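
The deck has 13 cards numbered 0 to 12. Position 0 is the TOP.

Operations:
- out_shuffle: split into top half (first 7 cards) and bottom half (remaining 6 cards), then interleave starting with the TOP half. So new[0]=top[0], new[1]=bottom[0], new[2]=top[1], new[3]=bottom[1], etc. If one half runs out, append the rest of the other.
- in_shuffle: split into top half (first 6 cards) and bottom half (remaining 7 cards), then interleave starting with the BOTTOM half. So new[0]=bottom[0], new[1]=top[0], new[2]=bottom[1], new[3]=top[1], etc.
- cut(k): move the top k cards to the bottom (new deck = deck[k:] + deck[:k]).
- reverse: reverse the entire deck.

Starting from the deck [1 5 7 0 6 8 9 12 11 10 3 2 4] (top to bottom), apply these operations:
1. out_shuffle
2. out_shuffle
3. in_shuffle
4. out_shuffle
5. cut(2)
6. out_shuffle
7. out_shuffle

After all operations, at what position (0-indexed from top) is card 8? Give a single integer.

After op 1 (out_shuffle): [1 12 5 11 7 10 0 3 6 2 8 4 9]
After op 2 (out_shuffle): [1 3 12 6 5 2 11 8 7 4 10 9 0]
After op 3 (in_shuffle): [11 1 8 3 7 12 4 6 10 5 9 2 0]
After op 4 (out_shuffle): [11 6 1 10 8 5 3 9 7 2 12 0 4]
After op 5 (cut(2)): [1 10 8 5 3 9 7 2 12 0 4 11 6]
After op 6 (out_shuffle): [1 2 10 12 8 0 5 4 3 11 9 6 7]
After op 7 (out_shuffle): [1 4 2 3 10 11 12 9 8 6 0 7 5]
Card 8 is at position 8.

Answer: 8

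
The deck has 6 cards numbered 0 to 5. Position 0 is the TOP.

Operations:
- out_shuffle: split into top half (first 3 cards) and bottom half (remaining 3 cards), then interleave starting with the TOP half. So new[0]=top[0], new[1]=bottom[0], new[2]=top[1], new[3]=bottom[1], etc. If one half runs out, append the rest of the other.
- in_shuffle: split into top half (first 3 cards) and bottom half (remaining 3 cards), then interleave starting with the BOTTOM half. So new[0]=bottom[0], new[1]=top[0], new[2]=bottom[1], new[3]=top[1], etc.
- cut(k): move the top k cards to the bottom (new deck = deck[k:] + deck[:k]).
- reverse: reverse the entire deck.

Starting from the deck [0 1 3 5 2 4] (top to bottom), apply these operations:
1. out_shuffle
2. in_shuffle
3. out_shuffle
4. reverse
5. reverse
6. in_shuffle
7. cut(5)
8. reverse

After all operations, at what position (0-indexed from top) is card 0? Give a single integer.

After op 1 (out_shuffle): [0 5 1 2 3 4]
After op 2 (in_shuffle): [2 0 3 5 4 1]
After op 3 (out_shuffle): [2 5 0 4 3 1]
After op 4 (reverse): [1 3 4 0 5 2]
After op 5 (reverse): [2 5 0 4 3 1]
After op 6 (in_shuffle): [4 2 3 5 1 0]
After op 7 (cut(5)): [0 4 2 3 5 1]
After op 8 (reverse): [1 5 3 2 4 0]
Card 0 is at position 5.

Answer: 5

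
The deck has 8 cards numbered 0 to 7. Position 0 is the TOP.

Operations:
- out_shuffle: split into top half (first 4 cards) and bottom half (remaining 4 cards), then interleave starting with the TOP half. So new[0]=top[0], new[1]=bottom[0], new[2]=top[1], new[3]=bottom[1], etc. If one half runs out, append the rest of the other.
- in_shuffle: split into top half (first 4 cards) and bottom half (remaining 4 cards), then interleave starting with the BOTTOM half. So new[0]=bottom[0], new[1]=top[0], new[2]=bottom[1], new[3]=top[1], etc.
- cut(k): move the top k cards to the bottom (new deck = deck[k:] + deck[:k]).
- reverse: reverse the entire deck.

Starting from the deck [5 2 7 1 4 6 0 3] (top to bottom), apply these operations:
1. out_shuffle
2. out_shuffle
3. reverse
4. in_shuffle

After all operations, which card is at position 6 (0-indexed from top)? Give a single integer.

Answer: 5

Derivation:
After op 1 (out_shuffle): [5 4 2 6 7 0 1 3]
After op 2 (out_shuffle): [5 7 4 0 2 1 6 3]
After op 3 (reverse): [3 6 1 2 0 4 7 5]
After op 4 (in_shuffle): [0 3 4 6 7 1 5 2]
Position 6: card 5.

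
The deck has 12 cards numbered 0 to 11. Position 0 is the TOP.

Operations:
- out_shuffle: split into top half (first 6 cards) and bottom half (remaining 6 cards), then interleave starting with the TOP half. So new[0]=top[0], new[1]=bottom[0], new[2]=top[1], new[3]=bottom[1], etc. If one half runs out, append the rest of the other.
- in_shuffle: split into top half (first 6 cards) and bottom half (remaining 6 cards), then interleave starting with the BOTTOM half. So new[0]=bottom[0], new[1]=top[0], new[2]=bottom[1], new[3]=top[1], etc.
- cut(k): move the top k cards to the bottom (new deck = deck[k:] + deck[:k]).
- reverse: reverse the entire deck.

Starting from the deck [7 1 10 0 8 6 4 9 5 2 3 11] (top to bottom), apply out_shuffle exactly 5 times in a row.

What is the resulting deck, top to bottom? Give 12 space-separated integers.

Answer: 7 3 2 5 9 4 6 8 0 10 1 11

Derivation:
After op 1 (out_shuffle): [7 4 1 9 10 5 0 2 8 3 6 11]
After op 2 (out_shuffle): [7 0 4 2 1 8 9 3 10 6 5 11]
After op 3 (out_shuffle): [7 9 0 3 4 10 2 6 1 5 8 11]
After op 4 (out_shuffle): [7 2 9 6 0 1 3 5 4 8 10 11]
After op 5 (out_shuffle): [7 3 2 5 9 4 6 8 0 10 1 11]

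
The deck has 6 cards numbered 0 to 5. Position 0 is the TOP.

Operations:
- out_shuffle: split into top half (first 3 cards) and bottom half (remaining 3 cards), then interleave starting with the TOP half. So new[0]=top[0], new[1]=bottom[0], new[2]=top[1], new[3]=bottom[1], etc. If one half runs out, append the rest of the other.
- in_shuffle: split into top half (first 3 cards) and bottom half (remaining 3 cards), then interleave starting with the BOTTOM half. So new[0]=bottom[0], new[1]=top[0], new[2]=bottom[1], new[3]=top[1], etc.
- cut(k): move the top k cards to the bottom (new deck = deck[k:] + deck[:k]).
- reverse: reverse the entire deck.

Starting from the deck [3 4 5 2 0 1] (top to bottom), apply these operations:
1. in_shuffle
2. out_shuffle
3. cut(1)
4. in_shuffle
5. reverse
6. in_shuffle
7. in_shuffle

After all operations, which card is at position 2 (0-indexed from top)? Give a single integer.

Answer: 0

Derivation:
After op 1 (in_shuffle): [2 3 0 4 1 5]
After op 2 (out_shuffle): [2 4 3 1 0 5]
After op 3 (cut(1)): [4 3 1 0 5 2]
After op 4 (in_shuffle): [0 4 5 3 2 1]
After op 5 (reverse): [1 2 3 5 4 0]
After op 6 (in_shuffle): [5 1 4 2 0 3]
After op 7 (in_shuffle): [2 5 0 1 3 4]
Position 2: card 0.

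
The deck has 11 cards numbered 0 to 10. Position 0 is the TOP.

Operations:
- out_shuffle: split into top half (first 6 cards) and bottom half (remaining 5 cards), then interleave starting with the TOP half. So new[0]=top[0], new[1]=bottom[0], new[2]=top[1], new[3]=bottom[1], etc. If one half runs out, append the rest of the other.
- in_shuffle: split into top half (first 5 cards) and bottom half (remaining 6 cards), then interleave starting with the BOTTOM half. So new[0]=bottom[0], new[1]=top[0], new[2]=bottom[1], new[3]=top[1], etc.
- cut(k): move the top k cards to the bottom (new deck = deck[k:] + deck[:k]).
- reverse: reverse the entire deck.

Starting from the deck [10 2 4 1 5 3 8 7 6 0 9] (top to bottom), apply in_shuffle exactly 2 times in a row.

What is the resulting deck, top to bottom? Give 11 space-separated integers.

After op 1 (in_shuffle): [3 10 8 2 7 4 6 1 0 5 9]
After op 2 (in_shuffle): [4 3 6 10 1 8 0 2 5 7 9]

Answer: 4 3 6 10 1 8 0 2 5 7 9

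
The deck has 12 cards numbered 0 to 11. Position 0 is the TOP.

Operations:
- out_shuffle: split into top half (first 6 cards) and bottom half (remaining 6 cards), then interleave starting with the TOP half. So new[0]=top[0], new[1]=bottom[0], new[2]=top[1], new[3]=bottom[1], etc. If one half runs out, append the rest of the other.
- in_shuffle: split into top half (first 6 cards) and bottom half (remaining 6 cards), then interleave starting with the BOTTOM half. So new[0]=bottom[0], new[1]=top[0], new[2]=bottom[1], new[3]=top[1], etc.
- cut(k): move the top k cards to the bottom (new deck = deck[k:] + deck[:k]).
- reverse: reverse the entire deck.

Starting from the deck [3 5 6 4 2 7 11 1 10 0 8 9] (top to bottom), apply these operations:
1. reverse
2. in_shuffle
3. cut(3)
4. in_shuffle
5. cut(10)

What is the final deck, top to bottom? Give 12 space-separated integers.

Answer: 2 5 1 8 3 4 11 0 7 6 9 10

Derivation:
After op 1 (reverse): [9 8 0 10 1 11 7 2 4 6 5 3]
After op 2 (in_shuffle): [7 9 2 8 4 0 6 10 5 1 3 11]
After op 3 (cut(3)): [8 4 0 6 10 5 1 3 11 7 9 2]
After op 4 (in_shuffle): [1 8 3 4 11 0 7 6 9 10 2 5]
After op 5 (cut(10)): [2 5 1 8 3 4 11 0 7 6 9 10]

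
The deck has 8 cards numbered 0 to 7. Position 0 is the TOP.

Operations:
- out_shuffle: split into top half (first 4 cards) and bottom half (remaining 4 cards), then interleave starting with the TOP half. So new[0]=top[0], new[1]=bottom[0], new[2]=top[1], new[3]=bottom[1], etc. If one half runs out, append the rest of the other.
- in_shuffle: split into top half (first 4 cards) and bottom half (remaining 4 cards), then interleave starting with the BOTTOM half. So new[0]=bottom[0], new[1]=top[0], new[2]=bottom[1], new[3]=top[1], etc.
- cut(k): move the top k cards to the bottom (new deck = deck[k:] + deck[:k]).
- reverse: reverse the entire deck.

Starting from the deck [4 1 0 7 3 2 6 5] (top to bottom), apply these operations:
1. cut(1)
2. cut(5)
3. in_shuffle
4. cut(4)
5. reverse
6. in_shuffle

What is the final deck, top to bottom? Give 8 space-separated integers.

Answer: 1 5 2 7 4 6 3 0

Derivation:
After op 1 (cut(1)): [1 0 7 3 2 6 5 4]
After op 2 (cut(5)): [6 5 4 1 0 7 3 2]
After op 3 (in_shuffle): [0 6 7 5 3 4 2 1]
After op 4 (cut(4)): [3 4 2 1 0 6 7 5]
After op 5 (reverse): [5 7 6 0 1 2 4 3]
After op 6 (in_shuffle): [1 5 2 7 4 6 3 0]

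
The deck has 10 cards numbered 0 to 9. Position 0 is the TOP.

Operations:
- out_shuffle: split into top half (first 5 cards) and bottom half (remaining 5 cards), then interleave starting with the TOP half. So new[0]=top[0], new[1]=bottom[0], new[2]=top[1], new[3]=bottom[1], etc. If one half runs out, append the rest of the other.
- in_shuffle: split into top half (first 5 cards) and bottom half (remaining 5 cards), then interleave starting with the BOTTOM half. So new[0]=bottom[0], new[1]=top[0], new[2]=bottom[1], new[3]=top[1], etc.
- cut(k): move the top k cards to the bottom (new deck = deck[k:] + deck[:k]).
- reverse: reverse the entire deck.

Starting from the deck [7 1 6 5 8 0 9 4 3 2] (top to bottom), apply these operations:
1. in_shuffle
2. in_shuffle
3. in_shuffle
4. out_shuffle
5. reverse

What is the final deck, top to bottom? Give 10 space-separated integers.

After op 1 (in_shuffle): [0 7 9 1 4 6 3 5 2 8]
After op 2 (in_shuffle): [6 0 3 7 5 9 2 1 8 4]
After op 3 (in_shuffle): [9 6 2 0 1 3 8 7 4 5]
After op 4 (out_shuffle): [9 3 6 8 2 7 0 4 1 5]
After op 5 (reverse): [5 1 4 0 7 2 8 6 3 9]

Answer: 5 1 4 0 7 2 8 6 3 9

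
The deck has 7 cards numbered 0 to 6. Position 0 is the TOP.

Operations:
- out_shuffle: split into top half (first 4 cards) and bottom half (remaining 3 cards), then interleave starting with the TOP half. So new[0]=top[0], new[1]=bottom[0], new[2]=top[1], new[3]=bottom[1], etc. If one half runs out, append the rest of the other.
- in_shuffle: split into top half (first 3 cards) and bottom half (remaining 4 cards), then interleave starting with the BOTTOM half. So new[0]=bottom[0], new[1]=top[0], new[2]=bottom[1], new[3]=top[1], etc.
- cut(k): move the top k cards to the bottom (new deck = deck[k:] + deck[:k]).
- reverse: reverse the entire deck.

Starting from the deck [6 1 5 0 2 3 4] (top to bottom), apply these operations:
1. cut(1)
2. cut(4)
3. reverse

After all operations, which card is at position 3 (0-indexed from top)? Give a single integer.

After op 1 (cut(1)): [1 5 0 2 3 4 6]
After op 2 (cut(4)): [3 4 6 1 5 0 2]
After op 3 (reverse): [2 0 5 1 6 4 3]
Position 3: card 1.

Answer: 1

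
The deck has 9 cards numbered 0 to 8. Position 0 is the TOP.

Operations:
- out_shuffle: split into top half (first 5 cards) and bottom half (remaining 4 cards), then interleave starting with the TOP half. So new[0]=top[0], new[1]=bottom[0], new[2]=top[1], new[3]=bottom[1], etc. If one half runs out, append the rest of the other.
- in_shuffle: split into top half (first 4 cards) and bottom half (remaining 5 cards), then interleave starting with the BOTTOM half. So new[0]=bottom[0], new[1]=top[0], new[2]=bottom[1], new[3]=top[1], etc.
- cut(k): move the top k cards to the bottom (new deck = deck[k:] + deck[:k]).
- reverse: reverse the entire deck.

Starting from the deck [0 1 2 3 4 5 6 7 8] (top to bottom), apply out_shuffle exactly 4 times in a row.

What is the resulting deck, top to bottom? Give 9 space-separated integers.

After op 1 (out_shuffle): [0 5 1 6 2 7 3 8 4]
After op 2 (out_shuffle): [0 7 5 3 1 8 6 4 2]
After op 3 (out_shuffle): [0 8 7 6 5 4 3 2 1]
After op 4 (out_shuffle): [0 4 8 3 7 2 6 1 5]

Answer: 0 4 8 3 7 2 6 1 5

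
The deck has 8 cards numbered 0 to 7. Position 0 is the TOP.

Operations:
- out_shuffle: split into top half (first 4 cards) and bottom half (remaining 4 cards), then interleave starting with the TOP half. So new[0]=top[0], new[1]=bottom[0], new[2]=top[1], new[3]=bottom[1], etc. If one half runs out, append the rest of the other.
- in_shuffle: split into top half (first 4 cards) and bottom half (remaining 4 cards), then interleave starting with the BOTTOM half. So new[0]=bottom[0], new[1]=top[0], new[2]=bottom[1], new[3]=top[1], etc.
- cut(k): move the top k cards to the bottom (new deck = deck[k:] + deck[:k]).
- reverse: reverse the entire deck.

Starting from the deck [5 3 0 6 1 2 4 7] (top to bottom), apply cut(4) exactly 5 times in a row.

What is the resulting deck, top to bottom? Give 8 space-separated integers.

Answer: 1 2 4 7 5 3 0 6

Derivation:
After op 1 (cut(4)): [1 2 4 7 5 3 0 6]
After op 2 (cut(4)): [5 3 0 6 1 2 4 7]
After op 3 (cut(4)): [1 2 4 7 5 3 0 6]
After op 4 (cut(4)): [5 3 0 6 1 2 4 7]
After op 5 (cut(4)): [1 2 4 7 5 3 0 6]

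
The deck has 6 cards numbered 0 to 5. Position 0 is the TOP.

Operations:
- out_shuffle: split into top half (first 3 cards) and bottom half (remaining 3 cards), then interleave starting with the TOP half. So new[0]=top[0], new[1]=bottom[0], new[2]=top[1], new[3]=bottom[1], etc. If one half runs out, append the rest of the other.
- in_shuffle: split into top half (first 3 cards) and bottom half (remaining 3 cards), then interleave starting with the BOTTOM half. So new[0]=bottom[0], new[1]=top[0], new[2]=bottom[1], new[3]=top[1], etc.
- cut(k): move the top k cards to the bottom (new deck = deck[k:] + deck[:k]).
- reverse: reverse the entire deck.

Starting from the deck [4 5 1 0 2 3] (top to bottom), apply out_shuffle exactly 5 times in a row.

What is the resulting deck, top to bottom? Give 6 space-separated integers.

After op 1 (out_shuffle): [4 0 5 2 1 3]
After op 2 (out_shuffle): [4 2 0 1 5 3]
After op 3 (out_shuffle): [4 1 2 5 0 3]
After op 4 (out_shuffle): [4 5 1 0 2 3]
After op 5 (out_shuffle): [4 0 5 2 1 3]

Answer: 4 0 5 2 1 3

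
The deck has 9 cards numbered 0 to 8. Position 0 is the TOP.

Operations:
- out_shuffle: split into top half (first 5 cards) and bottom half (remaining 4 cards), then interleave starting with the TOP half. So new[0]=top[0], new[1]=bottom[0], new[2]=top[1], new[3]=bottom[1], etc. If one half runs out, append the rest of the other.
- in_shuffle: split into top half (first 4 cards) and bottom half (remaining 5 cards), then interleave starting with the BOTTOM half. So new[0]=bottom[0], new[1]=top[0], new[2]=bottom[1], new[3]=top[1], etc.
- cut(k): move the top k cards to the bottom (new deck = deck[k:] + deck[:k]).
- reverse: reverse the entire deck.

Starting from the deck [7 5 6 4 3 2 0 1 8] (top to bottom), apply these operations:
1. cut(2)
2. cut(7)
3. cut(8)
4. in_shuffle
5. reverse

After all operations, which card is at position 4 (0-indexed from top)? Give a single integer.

Answer: 2

Derivation:
After op 1 (cut(2)): [6 4 3 2 0 1 8 7 5]
After op 2 (cut(7)): [7 5 6 4 3 2 0 1 8]
After op 3 (cut(8)): [8 7 5 6 4 3 2 0 1]
After op 4 (in_shuffle): [4 8 3 7 2 5 0 6 1]
After op 5 (reverse): [1 6 0 5 2 7 3 8 4]
Position 4: card 2.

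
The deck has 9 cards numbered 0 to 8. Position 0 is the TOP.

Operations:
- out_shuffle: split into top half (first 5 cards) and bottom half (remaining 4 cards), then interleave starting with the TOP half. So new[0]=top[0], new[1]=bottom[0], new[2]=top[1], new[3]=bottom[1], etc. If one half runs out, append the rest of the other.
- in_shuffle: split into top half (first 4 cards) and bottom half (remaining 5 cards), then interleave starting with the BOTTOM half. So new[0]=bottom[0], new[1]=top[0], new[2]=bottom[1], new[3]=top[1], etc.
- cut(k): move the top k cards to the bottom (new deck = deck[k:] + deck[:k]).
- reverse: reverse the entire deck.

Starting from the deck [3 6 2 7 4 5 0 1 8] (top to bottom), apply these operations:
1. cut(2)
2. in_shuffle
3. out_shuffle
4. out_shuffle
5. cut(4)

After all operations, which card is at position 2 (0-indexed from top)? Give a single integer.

After op 1 (cut(2)): [2 7 4 5 0 1 8 3 6]
After op 2 (in_shuffle): [0 2 1 7 8 4 3 5 6]
After op 3 (out_shuffle): [0 4 2 3 1 5 7 6 8]
After op 4 (out_shuffle): [0 5 4 7 2 6 3 8 1]
After op 5 (cut(4)): [2 6 3 8 1 0 5 4 7]
Position 2: card 3.

Answer: 3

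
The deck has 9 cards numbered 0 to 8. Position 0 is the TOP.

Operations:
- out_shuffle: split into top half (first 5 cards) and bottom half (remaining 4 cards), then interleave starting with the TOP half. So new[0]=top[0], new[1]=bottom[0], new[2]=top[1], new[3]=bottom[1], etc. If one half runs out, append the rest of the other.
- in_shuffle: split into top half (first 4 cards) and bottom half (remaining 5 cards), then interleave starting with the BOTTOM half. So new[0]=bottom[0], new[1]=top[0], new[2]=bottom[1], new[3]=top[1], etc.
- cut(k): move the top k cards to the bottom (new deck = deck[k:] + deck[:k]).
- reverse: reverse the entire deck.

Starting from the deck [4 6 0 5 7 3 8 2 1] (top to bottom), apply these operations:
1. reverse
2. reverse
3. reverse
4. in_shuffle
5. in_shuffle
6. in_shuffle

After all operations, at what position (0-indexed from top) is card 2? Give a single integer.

After op 1 (reverse): [1 2 8 3 7 5 0 6 4]
After op 2 (reverse): [4 6 0 5 7 3 8 2 1]
After op 3 (reverse): [1 2 8 3 7 5 0 6 4]
After op 4 (in_shuffle): [7 1 5 2 0 8 6 3 4]
After op 5 (in_shuffle): [0 7 8 1 6 5 3 2 4]
After op 6 (in_shuffle): [6 0 5 7 3 8 2 1 4]
Card 2 is at position 6.

Answer: 6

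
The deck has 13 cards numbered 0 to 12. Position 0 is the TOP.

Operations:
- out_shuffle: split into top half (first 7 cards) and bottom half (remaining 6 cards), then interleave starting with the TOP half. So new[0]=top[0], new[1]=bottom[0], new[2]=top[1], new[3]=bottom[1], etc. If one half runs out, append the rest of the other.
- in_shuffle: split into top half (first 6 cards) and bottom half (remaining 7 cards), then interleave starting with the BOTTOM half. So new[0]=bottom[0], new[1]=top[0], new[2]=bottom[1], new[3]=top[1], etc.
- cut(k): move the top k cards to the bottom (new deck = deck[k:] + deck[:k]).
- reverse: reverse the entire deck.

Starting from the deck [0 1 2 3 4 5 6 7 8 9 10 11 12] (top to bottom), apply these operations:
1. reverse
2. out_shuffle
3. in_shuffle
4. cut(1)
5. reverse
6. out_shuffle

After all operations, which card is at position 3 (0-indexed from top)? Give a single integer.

After op 1 (reverse): [12 11 10 9 8 7 6 5 4 3 2 1 0]
After op 2 (out_shuffle): [12 5 11 4 10 3 9 2 8 1 7 0 6]
After op 3 (in_shuffle): [9 12 2 5 8 11 1 4 7 10 0 3 6]
After op 4 (cut(1)): [12 2 5 8 11 1 4 7 10 0 3 6 9]
After op 5 (reverse): [9 6 3 0 10 7 4 1 11 8 5 2 12]
After op 6 (out_shuffle): [9 1 6 11 3 8 0 5 10 2 7 12 4]
Position 3: card 11.

Answer: 11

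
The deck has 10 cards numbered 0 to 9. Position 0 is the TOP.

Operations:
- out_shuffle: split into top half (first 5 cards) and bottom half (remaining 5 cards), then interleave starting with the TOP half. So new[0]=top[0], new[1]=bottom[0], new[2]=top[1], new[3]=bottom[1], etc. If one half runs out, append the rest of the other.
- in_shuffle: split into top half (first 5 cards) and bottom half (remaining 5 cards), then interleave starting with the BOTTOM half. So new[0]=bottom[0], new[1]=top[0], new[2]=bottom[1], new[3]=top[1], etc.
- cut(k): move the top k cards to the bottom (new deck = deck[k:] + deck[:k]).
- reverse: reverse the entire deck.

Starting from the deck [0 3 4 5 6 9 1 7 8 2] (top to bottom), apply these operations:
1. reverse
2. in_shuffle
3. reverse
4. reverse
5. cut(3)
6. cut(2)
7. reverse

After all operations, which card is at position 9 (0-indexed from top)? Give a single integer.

Answer: 7

Derivation:
After op 1 (reverse): [2 8 7 1 9 6 5 4 3 0]
After op 2 (in_shuffle): [6 2 5 8 4 7 3 1 0 9]
After op 3 (reverse): [9 0 1 3 7 4 8 5 2 6]
After op 4 (reverse): [6 2 5 8 4 7 3 1 0 9]
After op 5 (cut(3)): [8 4 7 3 1 0 9 6 2 5]
After op 6 (cut(2)): [7 3 1 0 9 6 2 5 8 4]
After op 7 (reverse): [4 8 5 2 6 9 0 1 3 7]
Position 9: card 7.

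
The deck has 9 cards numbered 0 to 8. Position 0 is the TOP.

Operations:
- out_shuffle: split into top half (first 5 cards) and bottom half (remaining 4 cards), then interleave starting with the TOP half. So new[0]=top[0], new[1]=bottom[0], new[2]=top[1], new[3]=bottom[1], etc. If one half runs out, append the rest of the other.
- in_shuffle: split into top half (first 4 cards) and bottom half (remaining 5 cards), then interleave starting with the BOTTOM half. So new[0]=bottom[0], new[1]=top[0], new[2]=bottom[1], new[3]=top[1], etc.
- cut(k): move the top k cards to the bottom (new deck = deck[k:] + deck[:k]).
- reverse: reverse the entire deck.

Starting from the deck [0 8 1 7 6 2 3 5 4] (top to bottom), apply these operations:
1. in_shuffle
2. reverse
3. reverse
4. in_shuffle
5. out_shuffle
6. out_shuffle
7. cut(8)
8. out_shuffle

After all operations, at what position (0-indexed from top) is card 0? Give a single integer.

Answer: 8

Derivation:
After op 1 (in_shuffle): [6 0 2 8 3 1 5 7 4]
After op 2 (reverse): [4 7 5 1 3 8 2 0 6]
After op 3 (reverse): [6 0 2 8 3 1 5 7 4]
After op 4 (in_shuffle): [3 6 1 0 5 2 7 8 4]
After op 5 (out_shuffle): [3 2 6 7 1 8 0 4 5]
After op 6 (out_shuffle): [3 8 2 0 6 4 7 5 1]
After op 7 (cut(8)): [1 3 8 2 0 6 4 7 5]
After op 8 (out_shuffle): [1 6 3 4 8 7 2 5 0]
Card 0 is at position 8.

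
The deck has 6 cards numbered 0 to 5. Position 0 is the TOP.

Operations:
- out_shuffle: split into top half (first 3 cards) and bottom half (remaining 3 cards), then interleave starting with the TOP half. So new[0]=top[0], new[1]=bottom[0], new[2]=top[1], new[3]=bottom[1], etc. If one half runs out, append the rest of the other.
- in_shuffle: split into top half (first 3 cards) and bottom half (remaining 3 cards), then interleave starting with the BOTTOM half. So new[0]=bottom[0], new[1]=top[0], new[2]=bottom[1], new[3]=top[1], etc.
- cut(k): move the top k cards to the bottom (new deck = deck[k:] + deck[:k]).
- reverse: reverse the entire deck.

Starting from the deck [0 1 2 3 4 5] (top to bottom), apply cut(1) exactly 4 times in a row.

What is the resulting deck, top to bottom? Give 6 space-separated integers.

Answer: 4 5 0 1 2 3

Derivation:
After op 1 (cut(1)): [1 2 3 4 5 0]
After op 2 (cut(1)): [2 3 4 5 0 1]
After op 3 (cut(1)): [3 4 5 0 1 2]
After op 4 (cut(1)): [4 5 0 1 2 3]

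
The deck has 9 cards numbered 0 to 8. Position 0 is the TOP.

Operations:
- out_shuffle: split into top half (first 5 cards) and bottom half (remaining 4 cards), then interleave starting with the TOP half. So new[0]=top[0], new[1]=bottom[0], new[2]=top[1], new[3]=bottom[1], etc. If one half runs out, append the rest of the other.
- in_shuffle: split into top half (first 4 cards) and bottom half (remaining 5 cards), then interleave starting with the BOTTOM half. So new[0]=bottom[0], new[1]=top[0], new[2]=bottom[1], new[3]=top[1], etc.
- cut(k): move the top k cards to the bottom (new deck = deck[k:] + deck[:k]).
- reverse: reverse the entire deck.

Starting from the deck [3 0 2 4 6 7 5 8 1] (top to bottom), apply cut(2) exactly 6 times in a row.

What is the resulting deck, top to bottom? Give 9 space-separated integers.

After op 1 (cut(2)): [2 4 6 7 5 8 1 3 0]
After op 2 (cut(2)): [6 7 5 8 1 3 0 2 4]
After op 3 (cut(2)): [5 8 1 3 0 2 4 6 7]
After op 4 (cut(2)): [1 3 0 2 4 6 7 5 8]
After op 5 (cut(2)): [0 2 4 6 7 5 8 1 3]
After op 6 (cut(2)): [4 6 7 5 8 1 3 0 2]

Answer: 4 6 7 5 8 1 3 0 2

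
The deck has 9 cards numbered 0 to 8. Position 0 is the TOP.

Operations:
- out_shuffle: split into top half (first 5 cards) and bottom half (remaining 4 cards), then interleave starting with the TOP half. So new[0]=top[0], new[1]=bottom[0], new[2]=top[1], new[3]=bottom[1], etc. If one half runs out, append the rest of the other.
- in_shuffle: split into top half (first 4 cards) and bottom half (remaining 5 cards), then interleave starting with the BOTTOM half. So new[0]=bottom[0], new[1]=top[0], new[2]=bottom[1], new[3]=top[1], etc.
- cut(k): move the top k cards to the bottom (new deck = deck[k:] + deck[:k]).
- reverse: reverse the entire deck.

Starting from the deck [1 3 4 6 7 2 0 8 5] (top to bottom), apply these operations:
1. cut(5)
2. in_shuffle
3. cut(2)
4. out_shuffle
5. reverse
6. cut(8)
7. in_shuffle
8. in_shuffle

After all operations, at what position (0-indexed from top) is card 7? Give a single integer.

Answer: 0

Derivation:
After op 1 (cut(5)): [2 0 8 5 1 3 4 6 7]
After op 2 (in_shuffle): [1 2 3 0 4 8 6 5 7]
After op 3 (cut(2)): [3 0 4 8 6 5 7 1 2]
After op 4 (out_shuffle): [3 5 0 7 4 1 8 2 6]
After op 5 (reverse): [6 2 8 1 4 7 0 5 3]
After op 6 (cut(8)): [3 6 2 8 1 4 7 0 5]
After op 7 (in_shuffle): [1 3 4 6 7 2 0 8 5]
After op 8 (in_shuffle): [7 1 2 3 0 4 8 6 5]
Card 7 is at position 0.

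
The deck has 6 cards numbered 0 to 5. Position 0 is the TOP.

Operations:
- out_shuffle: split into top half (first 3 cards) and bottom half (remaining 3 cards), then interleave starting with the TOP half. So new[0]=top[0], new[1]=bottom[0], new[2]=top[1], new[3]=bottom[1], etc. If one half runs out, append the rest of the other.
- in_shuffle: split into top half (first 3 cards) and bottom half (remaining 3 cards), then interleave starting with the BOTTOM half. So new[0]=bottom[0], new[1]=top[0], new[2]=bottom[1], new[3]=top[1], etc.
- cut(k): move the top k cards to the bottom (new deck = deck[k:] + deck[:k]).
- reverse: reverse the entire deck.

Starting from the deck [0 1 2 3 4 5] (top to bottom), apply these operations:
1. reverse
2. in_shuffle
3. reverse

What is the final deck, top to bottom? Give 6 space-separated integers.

Answer: 3 0 4 1 5 2

Derivation:
After op 1 (reverse): [5 4 3 2 1 0]
After op 2 (in_shuffle): [2 5 1 4 0 3]
After op 3 (reverse): [3 0 4 1 5 2]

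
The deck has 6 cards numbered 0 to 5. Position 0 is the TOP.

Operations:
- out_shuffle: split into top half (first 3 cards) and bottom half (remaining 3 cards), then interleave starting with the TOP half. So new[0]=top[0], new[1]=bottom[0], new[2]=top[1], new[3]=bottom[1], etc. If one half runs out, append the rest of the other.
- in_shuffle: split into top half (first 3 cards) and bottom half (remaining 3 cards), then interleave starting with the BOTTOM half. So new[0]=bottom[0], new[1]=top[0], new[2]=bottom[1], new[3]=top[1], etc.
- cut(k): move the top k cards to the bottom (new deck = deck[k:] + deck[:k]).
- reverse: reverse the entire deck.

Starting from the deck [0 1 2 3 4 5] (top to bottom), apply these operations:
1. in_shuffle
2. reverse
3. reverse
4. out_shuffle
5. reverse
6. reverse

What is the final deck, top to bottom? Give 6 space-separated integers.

After op 1 (in_shuffle): [3 0 4 1 5 2]
After op 2 (reverse): [2 5 1 4 0 3]
After op 3 (reverse): [3 0 4 1 5 2]
After op 4 (out_shuffle): [3 1 0 5 4 2]
After op 5 (reverse): [2 4 5 0 1 3]
After op 6 (reverse): [3 1 0 5 4 2]

Answer: 3 1 0 5 4 2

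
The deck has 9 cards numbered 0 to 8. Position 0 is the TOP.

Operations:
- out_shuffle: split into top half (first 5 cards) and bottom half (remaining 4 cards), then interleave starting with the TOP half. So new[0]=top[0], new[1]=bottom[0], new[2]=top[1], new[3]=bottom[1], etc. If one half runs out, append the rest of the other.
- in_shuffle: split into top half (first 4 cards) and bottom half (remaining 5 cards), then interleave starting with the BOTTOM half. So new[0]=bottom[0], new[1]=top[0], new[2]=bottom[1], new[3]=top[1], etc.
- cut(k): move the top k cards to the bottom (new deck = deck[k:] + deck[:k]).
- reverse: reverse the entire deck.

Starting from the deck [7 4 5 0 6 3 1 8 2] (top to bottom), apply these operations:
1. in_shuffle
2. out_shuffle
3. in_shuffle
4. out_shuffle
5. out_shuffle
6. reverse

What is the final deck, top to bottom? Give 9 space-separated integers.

Answer: 0 4 2 1 6 5 7 8 3

Derivation:
After op 1 (in_shuffle): [6 7 3 4 1 5 8 0 2]
After op 2 (out_shuffle): [6 5 7 8 3 0 4 2 1]
After op 3 (in_shuffle): [3 6 0 5 4 7 2 8 1]
After op 4 (out_shuffle): [3 7 6 2 0 8 5 1 4]
After op 5 (out_shuffle): [3 8 7 5 6 1 2 4 0]
After op 6 (reverse): [0 4 2 1 6 5 7 8 3]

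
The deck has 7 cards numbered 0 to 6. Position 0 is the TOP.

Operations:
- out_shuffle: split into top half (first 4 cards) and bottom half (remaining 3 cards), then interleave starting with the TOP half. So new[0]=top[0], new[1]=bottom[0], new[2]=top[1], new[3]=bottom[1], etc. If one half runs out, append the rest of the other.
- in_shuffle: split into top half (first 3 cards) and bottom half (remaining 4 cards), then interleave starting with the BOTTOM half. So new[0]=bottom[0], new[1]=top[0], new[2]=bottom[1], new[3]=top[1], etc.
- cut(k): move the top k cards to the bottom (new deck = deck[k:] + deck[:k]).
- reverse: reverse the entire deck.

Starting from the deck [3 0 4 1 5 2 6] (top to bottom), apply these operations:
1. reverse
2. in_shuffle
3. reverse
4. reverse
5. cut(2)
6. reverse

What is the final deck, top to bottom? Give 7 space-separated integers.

Answer: 6 1 3 5 0 2 4

Derivation:
After op 1 (reverse): [6 2 5 1 4 0 3]
After op 2 (in_shuffle): [1 6 4 2 0 5 3]
After op 3 (reverse): [3 5 0 2 4 6 1]
After op 4 (reverse): [1 6 4 2 0 5 3]
After op 5 (cut(2)): [4 2 0 5 3 1 6]
After op 6 (reverse): [6 1 3 5 0 2 4]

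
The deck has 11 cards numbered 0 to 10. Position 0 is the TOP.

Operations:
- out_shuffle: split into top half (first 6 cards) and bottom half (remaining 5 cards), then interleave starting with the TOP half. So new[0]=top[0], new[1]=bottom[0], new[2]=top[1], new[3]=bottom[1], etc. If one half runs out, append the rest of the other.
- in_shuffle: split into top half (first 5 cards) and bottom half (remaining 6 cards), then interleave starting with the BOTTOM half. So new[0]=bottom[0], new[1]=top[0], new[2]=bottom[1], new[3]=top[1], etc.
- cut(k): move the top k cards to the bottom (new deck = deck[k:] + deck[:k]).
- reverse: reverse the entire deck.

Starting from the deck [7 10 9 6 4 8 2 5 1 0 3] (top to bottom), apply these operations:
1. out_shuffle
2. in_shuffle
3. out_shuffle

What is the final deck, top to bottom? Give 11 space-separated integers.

Answer: 1 4 7 5 6 3 2 9 0 8 10

Derivation:
After op 1 (out_shuffle): [7 2 10 5 9 1 6 0 4 3 8]
After op 2 (in_shuffle): [1 7 6 2 0 10 4 5 3 9 8]
After op 3 (out_shuffle): [1 4 7 5 6 3 2 9 0 8 10]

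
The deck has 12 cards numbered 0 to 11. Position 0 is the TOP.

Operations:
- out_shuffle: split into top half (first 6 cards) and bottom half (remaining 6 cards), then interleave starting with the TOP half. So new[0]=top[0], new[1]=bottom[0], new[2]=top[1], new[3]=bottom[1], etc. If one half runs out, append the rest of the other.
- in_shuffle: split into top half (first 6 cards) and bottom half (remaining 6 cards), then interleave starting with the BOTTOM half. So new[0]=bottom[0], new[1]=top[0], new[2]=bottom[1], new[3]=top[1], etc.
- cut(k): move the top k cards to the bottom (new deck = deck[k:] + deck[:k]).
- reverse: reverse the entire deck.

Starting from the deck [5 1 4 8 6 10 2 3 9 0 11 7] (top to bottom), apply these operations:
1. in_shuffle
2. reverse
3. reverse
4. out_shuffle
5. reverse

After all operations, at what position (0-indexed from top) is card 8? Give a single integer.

After op 1 (in_shuffle): [2 5 3 1 9 4 0 8 11 6 7 10]
After op 2 (reverse): [10 7 6 11 8 0 4 9 1 3 5 2]
After op 3 (reverse): [2 5 3 1 9 4 0 8 11 6 7 10]
After op 4 (out_shuffle): [2 0 5 8 3 11 1 6 9 7 4 10]
After op 5 (reverse): [10 4 7 9 6 1 11 3 8 5 0 2]
Card 8 is at position 8.

Answer: 8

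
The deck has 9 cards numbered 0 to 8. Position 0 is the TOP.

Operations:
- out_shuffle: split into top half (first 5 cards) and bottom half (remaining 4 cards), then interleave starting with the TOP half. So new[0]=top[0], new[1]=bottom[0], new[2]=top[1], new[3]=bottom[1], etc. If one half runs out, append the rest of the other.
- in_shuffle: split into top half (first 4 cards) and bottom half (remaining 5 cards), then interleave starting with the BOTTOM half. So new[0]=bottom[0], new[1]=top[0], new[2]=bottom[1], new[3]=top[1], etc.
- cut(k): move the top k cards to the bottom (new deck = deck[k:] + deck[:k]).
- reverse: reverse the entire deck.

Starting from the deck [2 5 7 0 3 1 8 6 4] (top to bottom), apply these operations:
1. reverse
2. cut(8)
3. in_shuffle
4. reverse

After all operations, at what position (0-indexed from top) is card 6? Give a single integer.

Answer: 3

Derivation:
After op 1 (reverse): [4 6 8 1 3 0 7 5 2]
After op 2 (cut(8)): [2 4 6 8 1 3 0 7 5]
After op 3 (in_shuffle): [1 2 3 4 0 6 7 8 5]
After op 4 (reverse): [5 8 7 6 0 4 3 2 1]
Card 6 is at position 3.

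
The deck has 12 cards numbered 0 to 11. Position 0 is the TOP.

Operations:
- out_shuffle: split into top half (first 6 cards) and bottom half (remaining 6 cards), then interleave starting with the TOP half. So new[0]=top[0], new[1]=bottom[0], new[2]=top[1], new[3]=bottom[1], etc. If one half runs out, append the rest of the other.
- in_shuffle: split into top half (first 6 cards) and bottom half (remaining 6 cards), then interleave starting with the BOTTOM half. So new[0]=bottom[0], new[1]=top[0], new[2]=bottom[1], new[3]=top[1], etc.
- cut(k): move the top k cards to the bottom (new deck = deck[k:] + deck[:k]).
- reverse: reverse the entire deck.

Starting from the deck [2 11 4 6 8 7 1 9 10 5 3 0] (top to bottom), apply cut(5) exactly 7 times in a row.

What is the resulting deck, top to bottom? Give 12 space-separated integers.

After op 1 (cut(5)): [7 1 9 10 5 3 0 2 11 4 6 8]
After op 2 (cut(5)): [3 0 2 11 4 6 8 7 1 9 10 5]
After op 3 (cut(5)): [6 8 7 1 9 10 5 3 0 2 11 4]
After op 4 (cut(5)): [10 5 3 0 2 11 4 6 8 7 1 9]
After op 5 (cut(5)): [11 4 6 8 7 1 9 10 5 3 0 2]
After op 6 (cut(5)): [1 9 10 5 3 0 2 11 4 6 8 7]
After op 7 (cut(5)): [0 2 11 4 6 8 7 1 9 10 5 3]

Answer: 0 2 11 4 6 8 7 1 9 10 5 3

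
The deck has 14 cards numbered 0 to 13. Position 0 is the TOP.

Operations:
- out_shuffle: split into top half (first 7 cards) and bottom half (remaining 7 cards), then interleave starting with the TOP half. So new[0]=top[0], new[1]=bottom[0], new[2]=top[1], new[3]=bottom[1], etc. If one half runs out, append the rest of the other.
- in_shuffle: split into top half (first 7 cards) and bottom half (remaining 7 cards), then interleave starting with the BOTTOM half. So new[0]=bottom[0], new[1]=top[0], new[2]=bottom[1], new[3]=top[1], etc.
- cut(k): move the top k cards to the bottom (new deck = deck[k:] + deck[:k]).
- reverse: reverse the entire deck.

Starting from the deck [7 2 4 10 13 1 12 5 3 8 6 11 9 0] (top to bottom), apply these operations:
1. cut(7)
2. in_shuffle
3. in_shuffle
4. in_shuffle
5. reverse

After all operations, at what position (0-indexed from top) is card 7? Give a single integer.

Answer: 10

Derivation:
After op 1 (cut(7)): [5 3 8 6 11 9 0 7 2 4 10 13 1 12]
After op 2 (in_shuffle): [7 5 2 3 4 8 10 6 13 11 1 9 12 0]
After op 3 (in_shuffle): [6 7 13 5 11 2 1 3 9 4 12 8 0 10]
After op 4 (in_shuffle): [3 6 9 7 4 13 12 5 8 11 0 2 10 1]
After op 5 (reverse): [1 10 2 0 11 8 5 12 13 4 7 9 6 3]
Card 7 is at position 10.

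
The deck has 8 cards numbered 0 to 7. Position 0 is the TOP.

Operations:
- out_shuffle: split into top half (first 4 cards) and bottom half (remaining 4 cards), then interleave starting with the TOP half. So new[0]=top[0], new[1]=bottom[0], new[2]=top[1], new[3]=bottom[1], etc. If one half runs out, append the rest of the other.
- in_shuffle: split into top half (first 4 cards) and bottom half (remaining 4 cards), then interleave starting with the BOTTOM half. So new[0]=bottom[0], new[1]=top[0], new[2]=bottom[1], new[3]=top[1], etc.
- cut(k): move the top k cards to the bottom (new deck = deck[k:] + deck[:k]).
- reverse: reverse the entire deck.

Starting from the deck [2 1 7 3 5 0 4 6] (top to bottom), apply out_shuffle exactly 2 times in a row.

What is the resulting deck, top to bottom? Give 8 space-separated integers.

Answer: 2 7 5 4 1 3 0 6

Derivation:
After op 1 (out_shuffle): [2 5 1 0 7 4 3 6]
After op 2 (out_shuffle): [2 7 5 4 1 3 0 6]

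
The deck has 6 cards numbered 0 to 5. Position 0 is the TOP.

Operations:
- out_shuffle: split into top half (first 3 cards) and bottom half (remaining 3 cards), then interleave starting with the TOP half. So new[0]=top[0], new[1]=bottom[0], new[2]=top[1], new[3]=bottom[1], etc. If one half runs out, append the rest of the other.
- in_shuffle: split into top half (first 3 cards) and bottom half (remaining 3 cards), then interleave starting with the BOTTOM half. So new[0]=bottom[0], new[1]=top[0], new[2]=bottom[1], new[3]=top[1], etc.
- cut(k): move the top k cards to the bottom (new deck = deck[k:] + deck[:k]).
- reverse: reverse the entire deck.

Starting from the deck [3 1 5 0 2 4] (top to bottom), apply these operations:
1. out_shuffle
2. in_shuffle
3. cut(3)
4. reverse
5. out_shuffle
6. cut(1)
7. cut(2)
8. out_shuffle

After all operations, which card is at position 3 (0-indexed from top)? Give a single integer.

Answer: 1

Derivation:
After op 1 (out_shuffle): [3 0 1 2 5 4]
After op 2 (in_shuffle): [2 3 5 0 4 1]
After op 3 (cut(3)): [0 4 1 2 3 5]
After op 4 (reverse): [5 3 2 1 4 0]
After op 5 (out_shuffle): [5 1 3 4 2 0]
After op 6 (cut(1)): [1 3 4 2 0 5]
After op 7 (cut(2)): [4 2 0 5 1 3]
After op 8 (out_shuffle): [4 5 2 1 0 3]
Position 3: card 1.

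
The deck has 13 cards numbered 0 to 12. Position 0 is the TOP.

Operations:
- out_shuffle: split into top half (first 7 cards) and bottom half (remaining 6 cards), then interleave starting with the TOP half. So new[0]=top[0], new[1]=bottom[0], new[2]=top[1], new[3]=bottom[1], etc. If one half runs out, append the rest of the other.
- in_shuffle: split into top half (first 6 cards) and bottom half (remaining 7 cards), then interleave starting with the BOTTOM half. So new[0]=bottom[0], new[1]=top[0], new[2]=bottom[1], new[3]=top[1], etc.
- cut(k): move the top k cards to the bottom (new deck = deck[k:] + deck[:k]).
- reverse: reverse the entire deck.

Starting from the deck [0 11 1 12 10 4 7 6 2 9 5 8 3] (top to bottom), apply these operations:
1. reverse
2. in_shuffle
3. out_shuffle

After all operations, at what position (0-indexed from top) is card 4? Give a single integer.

Answer: 4

Derivation:
After op 1 (reverse): [3 8 5 9 2 6 7 4 10 12 1 11 0]
After op 2 (in_shuffle): [7 3 4 8 10 5 12 9 1 2 11 6 0]
After op 3 (out_shuffle): [7 9 3 1 4 2 8 11 10 6 5 0 12]
Card 4 is at position 4.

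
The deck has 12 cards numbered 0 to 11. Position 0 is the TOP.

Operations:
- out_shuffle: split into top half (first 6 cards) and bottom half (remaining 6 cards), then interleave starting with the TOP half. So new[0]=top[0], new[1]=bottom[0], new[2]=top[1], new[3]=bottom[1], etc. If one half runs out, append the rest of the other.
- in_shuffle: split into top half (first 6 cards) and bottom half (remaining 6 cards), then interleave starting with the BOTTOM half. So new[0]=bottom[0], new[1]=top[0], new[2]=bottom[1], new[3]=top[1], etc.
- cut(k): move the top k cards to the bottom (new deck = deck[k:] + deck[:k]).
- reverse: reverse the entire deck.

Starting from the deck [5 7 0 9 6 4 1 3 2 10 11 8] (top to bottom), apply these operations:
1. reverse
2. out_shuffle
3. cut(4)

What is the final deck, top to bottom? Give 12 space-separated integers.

After op 1 (reverse): [8 11 10 2 3 1 4 6 9 0 7 5]
After op 2 (out_shuffle): [8 4 11 6 10 9 2 0 3 7 1 5]
After op 3 (cut(4)): [10 9 2 0 3 7 1 5 8 4 11 6]

Answer: 10 9 2 0 3 7 1 5 8 4 11 6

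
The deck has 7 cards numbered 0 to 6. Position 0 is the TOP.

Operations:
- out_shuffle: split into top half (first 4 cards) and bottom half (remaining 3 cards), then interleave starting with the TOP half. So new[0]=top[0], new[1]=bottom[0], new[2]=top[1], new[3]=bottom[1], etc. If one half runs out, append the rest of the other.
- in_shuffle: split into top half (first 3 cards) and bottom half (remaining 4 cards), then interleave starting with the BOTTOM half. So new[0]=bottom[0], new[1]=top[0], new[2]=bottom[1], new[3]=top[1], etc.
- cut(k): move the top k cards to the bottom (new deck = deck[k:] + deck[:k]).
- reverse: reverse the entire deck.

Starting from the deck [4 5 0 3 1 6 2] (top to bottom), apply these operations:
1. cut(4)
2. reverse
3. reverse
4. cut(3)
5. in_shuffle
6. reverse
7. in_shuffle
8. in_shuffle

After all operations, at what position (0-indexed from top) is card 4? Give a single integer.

After op 1 (cut(4)): [1 6 2 4 5 0 3]
After op 2 (reverse): [3 0 5 4 2 6 1]
After op 3 (reverse): [1 6 2 4 5 0 3]
After op 4 (cut(3)): [4 5 0 3 1 6 2]
After op 5 (in_shuffle): [3 4 1 5 6 0 2]
After op 6 (reverse): [2 0 6 5 1 4 3]
After op 7 (in_shuffle): [5 2 1 0 4 6 3]
After op 8 (in_shuffle): [0 5 4 2 6 1 3]
Card 4 is at position 2.

Answer: 2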